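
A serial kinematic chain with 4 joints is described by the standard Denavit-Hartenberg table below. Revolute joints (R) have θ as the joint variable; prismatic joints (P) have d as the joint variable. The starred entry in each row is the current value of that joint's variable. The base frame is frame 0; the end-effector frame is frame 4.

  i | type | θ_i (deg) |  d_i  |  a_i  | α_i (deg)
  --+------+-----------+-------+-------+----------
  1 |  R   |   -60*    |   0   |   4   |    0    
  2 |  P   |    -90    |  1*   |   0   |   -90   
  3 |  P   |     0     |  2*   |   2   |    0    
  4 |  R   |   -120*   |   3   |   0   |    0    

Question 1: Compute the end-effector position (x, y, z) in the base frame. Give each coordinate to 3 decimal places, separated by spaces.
after link 1: o_1 = (2.0000, -3.4641, 0.0000)
after link 2: o_2 = (2.0000, -3.4641, 1.0000)
after link 3: o_3 = (1.2679, -6.1962, 1.0000)
after link 4: o_4 = (2.7679, -8.7942, 1.0000)

2.768 -8.794 1.000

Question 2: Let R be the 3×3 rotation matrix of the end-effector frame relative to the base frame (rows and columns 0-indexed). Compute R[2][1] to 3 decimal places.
End-effector y-axis (col 1 of R) = (-0.7500,-0.4330,0.5000)
R[2][1] = 0.5000

0.500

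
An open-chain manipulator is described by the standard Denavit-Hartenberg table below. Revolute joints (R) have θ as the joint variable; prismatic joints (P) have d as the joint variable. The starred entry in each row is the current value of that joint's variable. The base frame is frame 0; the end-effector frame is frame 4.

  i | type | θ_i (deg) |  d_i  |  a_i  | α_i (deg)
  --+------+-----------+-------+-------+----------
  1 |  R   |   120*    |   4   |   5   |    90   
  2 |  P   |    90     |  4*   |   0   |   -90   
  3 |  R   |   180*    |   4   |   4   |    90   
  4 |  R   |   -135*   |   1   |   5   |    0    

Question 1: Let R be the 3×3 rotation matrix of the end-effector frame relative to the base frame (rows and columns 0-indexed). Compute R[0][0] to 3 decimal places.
-0.354

End-effector x-axis (col 0 of R) = (-0.3536,0.6124,0.7071)
R[0][0] = -0.3536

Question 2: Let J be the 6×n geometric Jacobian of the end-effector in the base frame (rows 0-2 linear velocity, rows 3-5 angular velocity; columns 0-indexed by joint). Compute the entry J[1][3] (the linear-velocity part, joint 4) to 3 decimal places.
3.062

axis z_3 = (-0.8660,-0.5000,0.0000); lever o_n−o_3 = (-2.6338,2.5619,3.5355)
cross product → J_v[:, 3] = (-1.7678,3.0619,-3.5355)
J_ω[:, 3] = z_3
entry J[1][3] = 3.0619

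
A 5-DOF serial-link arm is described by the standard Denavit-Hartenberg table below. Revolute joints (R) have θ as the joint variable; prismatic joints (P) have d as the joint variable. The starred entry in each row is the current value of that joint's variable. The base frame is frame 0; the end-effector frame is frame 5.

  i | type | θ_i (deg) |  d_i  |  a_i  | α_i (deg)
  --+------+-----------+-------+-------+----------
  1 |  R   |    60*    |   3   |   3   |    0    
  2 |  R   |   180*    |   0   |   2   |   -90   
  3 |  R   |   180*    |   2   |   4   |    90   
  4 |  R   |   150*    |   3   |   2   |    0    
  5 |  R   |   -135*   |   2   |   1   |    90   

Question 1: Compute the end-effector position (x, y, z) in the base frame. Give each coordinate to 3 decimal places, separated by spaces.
after link 1: o_1 = (1.5000, 2.5981, 3.0000)
after link 2: o_2 = (0.5000, 0.8660, 3.0000)
after link 3: o_3 = (4.2321, 3.3301, 3.0000)
after link 4: o_4 = (4.2321, 1.3301, -0.0000)
after link 5: o_5 = (4.9392, 2.0372, -2.0000)

4.939 2.037 -2.000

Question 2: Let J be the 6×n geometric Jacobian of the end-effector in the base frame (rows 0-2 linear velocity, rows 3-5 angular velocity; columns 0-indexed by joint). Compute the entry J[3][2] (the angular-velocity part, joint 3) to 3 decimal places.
axis z_2 = (0.8660,-0.5000,0.0000); lever o_n−o_2 = (4.4392,1.1712,-5.0000)
cross product → J_v[:, 2] = (2.5000,4.3301,3.2339)
J_ω[:, 2] = z_2
entry J[3][2] = 0.8660

0.866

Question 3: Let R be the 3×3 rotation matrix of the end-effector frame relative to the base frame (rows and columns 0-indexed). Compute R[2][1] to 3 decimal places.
End-effector y-axis (col 1 of R) = (0.0000,-0.0000,-1.0000)
R[2][1] = -1.0000

-1.000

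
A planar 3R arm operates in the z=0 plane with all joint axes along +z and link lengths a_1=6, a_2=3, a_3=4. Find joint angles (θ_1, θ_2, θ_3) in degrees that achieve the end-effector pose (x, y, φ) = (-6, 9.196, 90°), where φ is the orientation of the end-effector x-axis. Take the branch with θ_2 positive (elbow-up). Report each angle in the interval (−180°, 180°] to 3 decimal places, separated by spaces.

120.000 60.003 -90.003

wrist centre = target − a_3·(cos φ, sin φ) = (-6.0000, 5.1960)
cos θ_2 = (62.9984−6²−3²)/(2·6·3) = 0.5000; θ_2 = 60.0029° (elbow-up)
β = atan2(5.1960,-6.0000) = 139.1074°; ψ = atan2(2.5982,7.4999) = 19.1074°
θ_1 = β − ψ = 120.0000°
θ_3 = φ − θ_1 − θ_2 = -90.0029° (wrapped to (-180°,180°])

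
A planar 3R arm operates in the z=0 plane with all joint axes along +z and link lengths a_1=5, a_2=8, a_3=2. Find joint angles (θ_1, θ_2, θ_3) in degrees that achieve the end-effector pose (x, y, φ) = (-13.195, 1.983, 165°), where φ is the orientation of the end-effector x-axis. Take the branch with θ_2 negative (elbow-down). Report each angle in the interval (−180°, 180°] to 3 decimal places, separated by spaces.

wrist centre = target − a_3·(cos φ, sin φ) = (-11.2631, 1.4654)
cos θ_2 = (129.0058−5²−8²)/(2·5·8) = 0.5001; θ_2 = -59.9952° (elbow-down)
β = atan2(1.4654,-11.2631) = 172.5873°; ψ = atan2(-6.9279,9.0006) = -37.5860°
θ_1 = β − ψ = 210.1733°
θ_3 = φ − θ_1 − θ_2 = 14.8219° (wrapped to (-180°,180°])

-149.827 -59.995 14.822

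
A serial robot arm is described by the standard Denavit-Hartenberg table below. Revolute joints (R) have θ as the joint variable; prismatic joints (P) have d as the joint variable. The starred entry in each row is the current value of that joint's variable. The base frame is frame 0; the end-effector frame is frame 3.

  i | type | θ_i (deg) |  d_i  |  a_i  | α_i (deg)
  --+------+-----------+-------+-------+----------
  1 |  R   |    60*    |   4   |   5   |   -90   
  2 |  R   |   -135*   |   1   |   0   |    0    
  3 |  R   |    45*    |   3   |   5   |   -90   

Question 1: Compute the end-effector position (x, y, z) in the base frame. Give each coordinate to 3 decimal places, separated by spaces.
-0.964 6.330 9.000

after link 1: o_1 = (2.5000, 4.3301, 4.0000)
after link 2: o_2 = (1.6340, 4.8301, 4.0000)
after link 3: o_3 = (-0.9641, 6.3301, 9.0000)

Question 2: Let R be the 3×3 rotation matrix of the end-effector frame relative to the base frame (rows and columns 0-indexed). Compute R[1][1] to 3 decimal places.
-0.500

End-effector y-axis (col 1 of R) = (0.8660,-0.5000,-0.0000)
R[1][1] = -0.5000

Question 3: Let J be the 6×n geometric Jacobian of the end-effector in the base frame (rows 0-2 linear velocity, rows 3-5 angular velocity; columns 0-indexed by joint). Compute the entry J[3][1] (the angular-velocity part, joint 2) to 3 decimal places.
-0.866

axis z_1 = (-0.8660,0.5000,0.0000); lever o_n−o_1 = (-3.4641,2.0000,5.0000)
cross product → J_v[:, 1] = (2.5000,4.3301,-0.0000)
J_ω[:, 1] = z_1
entry J[3][1] = -0.8660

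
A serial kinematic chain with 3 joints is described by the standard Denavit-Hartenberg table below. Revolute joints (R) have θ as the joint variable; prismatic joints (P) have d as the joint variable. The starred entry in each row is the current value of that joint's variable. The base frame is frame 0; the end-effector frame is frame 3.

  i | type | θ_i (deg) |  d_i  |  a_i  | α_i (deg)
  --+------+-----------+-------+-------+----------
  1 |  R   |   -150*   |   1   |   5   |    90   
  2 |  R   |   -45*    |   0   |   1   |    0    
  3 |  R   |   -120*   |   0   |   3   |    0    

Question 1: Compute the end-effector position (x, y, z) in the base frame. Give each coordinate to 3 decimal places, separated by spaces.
after link 1: o_1 = (-4.3301, -2.5000, 1.0000)
after link 2: o_2 = (-4.9425, -2.8536, 0.2929)
after link 3: o_3 = (-2.4330, -1.4047, -0.4836)

-2.433 -1.405 -0.484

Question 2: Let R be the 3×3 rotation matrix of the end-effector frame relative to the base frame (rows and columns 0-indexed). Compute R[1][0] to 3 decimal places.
0.483

End-effector x-axis (col 0 of R) = (0.8365,0.4830,-0.2588)
R[1][0] = 0.4830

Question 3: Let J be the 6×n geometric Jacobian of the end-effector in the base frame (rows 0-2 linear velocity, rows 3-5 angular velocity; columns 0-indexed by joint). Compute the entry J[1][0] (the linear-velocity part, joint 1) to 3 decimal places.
-2.433

axis z_0 = ẑ; lever o_n−o_0 = (-2.4330,-1.4047,-0.4836)
cross product → J_v[:, 0] = (1.4047,-2.4330,0.0000)
J_ω[:, 0] = z_0
entry J[1][0] = -2.4330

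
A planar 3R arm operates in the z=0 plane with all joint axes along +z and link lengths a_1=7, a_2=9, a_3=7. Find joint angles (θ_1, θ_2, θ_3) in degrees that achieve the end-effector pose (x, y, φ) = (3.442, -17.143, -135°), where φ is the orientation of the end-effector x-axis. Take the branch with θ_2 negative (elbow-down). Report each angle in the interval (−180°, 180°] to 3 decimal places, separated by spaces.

wrist centre = target − a_3·(cos φ, sin φ) = (8.3917, -12.1933)
cos θ_2 = (219.0968−7²−9²)/(2·7·9) = 0.7071; θ_2 = -44.9991° (elbow-down)
β = atan2(-12.1933,8.3917) = -55.4631°; ψ = atan2(-6.3639,13.3641) = -25.4634°
θ_1 = β − ψ = -29.9997°
θ_3 = φ − θ_1 − θ_2 = -60.0012° (wrapped to (-180°,180°])

-30.000 -44.999 -60.001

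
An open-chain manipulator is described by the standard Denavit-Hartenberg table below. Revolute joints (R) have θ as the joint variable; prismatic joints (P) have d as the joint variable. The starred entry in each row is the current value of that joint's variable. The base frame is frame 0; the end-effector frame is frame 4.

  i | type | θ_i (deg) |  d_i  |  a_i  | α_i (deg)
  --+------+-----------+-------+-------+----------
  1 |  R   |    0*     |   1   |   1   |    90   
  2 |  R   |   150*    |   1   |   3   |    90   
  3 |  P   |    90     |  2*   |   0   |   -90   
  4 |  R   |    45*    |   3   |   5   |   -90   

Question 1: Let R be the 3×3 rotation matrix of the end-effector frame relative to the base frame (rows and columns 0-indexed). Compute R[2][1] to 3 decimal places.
End-effector y-axis (col 1 of R) = (-0.8660,0.0000,0.5000)
R[2][1] = 0.5000

0.500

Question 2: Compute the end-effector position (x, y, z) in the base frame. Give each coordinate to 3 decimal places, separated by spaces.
after link 1: o_1 = (1.0000, 0.0000, 1.0000)
after link 2: o_2 = (-1.5981, -1.0000, 2.5000)
after link 3: o_3 = (-0.5981, -1.0000, 4.2321)
after link 4: o_4 = (0.2322, -4.5355, -0.3298)

0.232 -4.536 -0.330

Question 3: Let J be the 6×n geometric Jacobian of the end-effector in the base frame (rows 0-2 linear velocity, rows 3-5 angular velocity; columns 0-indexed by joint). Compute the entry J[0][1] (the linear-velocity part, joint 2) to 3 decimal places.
axis z_1 = (0.0000,-1.0000,0.0000); lever o_n−o_1 = (-0.7678,-4.5355,-1.3298)
cross product → J_v[:, 1] = (1.3298,-0.0000,-0.7678)
J_ω[:, 1] = z_1
entry J[0][1] = 1.3298

1.330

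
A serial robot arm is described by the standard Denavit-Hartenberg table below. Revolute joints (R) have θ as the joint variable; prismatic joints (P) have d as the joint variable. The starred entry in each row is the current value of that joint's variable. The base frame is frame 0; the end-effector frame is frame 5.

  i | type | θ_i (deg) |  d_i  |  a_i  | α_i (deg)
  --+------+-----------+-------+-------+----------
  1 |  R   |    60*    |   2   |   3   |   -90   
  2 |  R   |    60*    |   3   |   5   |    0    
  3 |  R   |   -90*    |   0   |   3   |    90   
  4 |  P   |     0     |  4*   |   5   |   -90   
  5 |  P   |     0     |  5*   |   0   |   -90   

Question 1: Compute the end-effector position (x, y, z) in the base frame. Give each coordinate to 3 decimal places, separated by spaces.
-1.714 13.031 5.134

after link 1: o_1 = (1.5000, 2.5981, 2.0000)
after link 2: o_2 = (0.1519, 6.2631, -2.3301)
after link 3: o_3 = (1.4510, 8.5131, -0.8301)
after link 4: o_4 = (2.6160, 10.5311, 5.1340)
after link 5: o_5 = (-1.7141, 13.0311, 5.1340)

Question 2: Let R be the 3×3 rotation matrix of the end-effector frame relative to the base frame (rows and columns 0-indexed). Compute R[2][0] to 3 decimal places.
End-effector x-axis (col 0 of R) = (0.4330,0.7500,0.5000)
R[2][0] = 0.5000

0.500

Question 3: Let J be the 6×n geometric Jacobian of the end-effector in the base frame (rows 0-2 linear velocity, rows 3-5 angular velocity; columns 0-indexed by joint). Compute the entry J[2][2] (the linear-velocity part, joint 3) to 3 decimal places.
axis z_2 = (-0.8660,0.5000,0.0000); lever o_n−o_2 = (-1.8660,6.7679,7.4641)
cross product → J_v[:, 2] = (3.7321,6.4641,-4.9282)
J_ω[:, 2] = z_2
entry J[2][2] = -4.9282

-4.928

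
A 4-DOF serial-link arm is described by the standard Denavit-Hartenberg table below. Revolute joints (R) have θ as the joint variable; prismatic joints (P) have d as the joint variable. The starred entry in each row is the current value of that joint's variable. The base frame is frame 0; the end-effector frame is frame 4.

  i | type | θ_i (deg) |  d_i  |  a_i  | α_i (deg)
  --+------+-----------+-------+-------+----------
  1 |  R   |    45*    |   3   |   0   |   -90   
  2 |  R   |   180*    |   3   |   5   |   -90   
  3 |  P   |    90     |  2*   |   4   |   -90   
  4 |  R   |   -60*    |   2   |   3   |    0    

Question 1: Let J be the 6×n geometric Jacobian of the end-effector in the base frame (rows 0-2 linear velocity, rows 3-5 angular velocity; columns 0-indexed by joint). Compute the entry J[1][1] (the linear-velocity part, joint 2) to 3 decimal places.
axis z_1 = (-0.7071,0.7071,0.0000); lever o_n−o_1 = (-0.3536,-3.8891,4.5981)
cross product → J_v[:, 1] = (3.2513,3.2513,3.0000)
J_ω[:, 1] = z_1
entry J[1][1] = 3.2513

3.251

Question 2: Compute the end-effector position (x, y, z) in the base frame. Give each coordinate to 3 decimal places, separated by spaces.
after link 1: o_1 = (0.0000, 0.0000, 3.0000)
after link 2: o_2 = (-5.6569, -1.4142, 3.0000)
after link 3: o_3 = (-2.8284, -4.2426, 5.0000)
after link 4: o_4 = (-0.3536, -3.8891, 7.5981)

-0.354 -3.889 7.598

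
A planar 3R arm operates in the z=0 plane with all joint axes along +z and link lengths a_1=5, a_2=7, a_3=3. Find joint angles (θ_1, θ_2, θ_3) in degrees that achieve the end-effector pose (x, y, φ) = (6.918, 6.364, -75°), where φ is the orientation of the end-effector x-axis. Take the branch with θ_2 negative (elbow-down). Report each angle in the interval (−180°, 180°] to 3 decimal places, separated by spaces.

82.899 -44.998 -112.901

wrist centre = target − a_3·(cos φ, sin φ) = (6.1415, 9.2618)
cos θ_2 = (123.4991−5²−7²)/(2·5·7) = 0.7071; θ_2 = -44.9982° (elbow-down)
β = atan2(9.2618,6.1415) = 56.4514°; ψ = atan2(-4.9496,9.9499) = -26.4481°
θ_1 = β − ψ = 82.8995°
θ_3 = φ − θ_1 − θ_2 = -112.9013° (wrapped to (-180°,180°])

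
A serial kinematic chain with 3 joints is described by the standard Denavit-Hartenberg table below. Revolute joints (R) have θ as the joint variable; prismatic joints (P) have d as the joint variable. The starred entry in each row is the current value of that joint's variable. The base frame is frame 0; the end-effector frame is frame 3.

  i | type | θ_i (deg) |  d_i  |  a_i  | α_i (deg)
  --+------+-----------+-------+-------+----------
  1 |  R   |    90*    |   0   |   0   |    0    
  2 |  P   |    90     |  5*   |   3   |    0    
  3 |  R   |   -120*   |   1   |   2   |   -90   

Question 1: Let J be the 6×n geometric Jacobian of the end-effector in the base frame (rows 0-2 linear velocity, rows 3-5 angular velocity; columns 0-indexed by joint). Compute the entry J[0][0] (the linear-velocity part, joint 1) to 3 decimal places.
-1.732

axis z_0 = ẑ; lever o_n−o_0 = (-2.0000,1.7321,6.0000)
cross product → J_v[:, 0] = (-1.7321,-2.0000,0.0000)
J_ω[:, 0] = z_0
entry J[0][0] = -1.7321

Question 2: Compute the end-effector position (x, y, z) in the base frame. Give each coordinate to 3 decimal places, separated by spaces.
after link 1: o_1 = (0.0000, 0.0000, 0.0000)
after link 2: o_2 = (-3.0000, 0.0000, 5.0000)
after link 3: o_3 = (-2.0000, 1.7321, 6.0000)

-2.000 1.732 6.000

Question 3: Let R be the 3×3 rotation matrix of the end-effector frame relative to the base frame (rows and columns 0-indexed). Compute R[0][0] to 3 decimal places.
End-effector x-axis (col 0 of R) = (0.5000,0.8660,0.0000)
R[0][0] = 0.5000

0.500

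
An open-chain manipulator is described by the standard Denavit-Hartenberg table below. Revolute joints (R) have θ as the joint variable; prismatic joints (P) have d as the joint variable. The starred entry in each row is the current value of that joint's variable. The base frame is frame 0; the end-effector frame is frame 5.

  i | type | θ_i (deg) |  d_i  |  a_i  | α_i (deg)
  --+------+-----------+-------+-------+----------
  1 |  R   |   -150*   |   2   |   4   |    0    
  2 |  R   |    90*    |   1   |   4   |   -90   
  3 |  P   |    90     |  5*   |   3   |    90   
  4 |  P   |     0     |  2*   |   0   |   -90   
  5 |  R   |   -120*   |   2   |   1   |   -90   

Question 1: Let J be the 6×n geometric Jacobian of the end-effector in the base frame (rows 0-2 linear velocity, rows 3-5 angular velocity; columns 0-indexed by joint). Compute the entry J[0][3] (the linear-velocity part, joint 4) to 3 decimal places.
prismatic axis z_3 = (0.5000,-0.8660,0.0000)
J_v[:, 3] = z_3; J_ω[:, 3] = (0,0,0)
entry J[0][3] = 0.5000

0.500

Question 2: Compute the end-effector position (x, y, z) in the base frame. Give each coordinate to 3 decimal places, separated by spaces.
6.031 -4.446 0.500

after link 1: o_1 = (-3.4641, -2.0000, 2.0000)
after link 2: o_2 = (-1.4641, -5.4641, 3.0000)
after link 3: o_3 = (2.8660, -2.9641, 0.0000)
after link 4: o_4 = (3.8660, -4.6962, 0.0000)
after link 5: o_5 = (6.0311, -4.4462, 0.5000)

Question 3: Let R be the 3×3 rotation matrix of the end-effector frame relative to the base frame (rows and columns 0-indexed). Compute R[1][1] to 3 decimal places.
End-effector y-axis (col 1 of R) = (-0.8660,-0.5000,-0.0000)
R[1][1] = -0.5000

-0.500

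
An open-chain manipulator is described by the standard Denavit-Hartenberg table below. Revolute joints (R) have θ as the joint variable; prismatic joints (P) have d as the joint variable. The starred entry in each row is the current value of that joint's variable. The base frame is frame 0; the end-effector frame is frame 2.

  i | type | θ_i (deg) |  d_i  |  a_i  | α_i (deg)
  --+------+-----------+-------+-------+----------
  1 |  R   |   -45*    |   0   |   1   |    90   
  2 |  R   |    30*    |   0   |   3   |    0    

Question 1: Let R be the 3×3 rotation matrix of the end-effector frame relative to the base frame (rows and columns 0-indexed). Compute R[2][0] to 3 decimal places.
End-effector x-axis (col 0 of R) = (0.6124,-0.6124,0.5000)
R[2][0] = 0.5000

0.500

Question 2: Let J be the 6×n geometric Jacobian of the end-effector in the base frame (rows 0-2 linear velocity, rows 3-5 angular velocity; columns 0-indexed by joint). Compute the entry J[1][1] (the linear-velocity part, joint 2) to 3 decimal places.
axis z_1 = (-0.7071,-0.7071,0.0000); lever o_n−o_1 = (1.8371,-1.8371,1.5000)
cross product → J_v[:, 1] = (-1.0607,1.0607,2.5981)
J_ω[:, 1] = z_1
entry J[1][1] = 1.0607

1.061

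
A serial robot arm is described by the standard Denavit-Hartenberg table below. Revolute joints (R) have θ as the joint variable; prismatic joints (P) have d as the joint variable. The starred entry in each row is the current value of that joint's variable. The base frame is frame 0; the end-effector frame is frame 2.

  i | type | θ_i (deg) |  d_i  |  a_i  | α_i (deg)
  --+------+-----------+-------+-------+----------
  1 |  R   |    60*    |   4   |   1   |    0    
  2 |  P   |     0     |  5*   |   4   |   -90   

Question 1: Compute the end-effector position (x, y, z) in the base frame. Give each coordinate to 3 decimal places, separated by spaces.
2.500 4.330 9.000

after link 1: o_1 = (0.5000, 0.8660, 4.0000)
after link 2: o_2 = (2.5000, 4.3301, 9.0000)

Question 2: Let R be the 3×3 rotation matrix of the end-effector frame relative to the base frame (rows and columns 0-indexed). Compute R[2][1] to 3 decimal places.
End-effector y-axis (col 1 of R) = (-0.0000,0.0000,-1.0000)
R[2][1] = -1.0000

-1.000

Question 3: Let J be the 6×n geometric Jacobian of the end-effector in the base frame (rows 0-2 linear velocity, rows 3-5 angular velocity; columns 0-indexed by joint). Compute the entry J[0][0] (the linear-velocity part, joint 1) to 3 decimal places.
axis z_0 = ẑ; lever o_n−o_0 = (2.5000,4.3301,9.0000)
cross product → J_v[:, 0] = (-4.3301,2.5000,0.0000)
J_ω[:, 0] = z_0
entry J[0][0] = -4.3301

-4.330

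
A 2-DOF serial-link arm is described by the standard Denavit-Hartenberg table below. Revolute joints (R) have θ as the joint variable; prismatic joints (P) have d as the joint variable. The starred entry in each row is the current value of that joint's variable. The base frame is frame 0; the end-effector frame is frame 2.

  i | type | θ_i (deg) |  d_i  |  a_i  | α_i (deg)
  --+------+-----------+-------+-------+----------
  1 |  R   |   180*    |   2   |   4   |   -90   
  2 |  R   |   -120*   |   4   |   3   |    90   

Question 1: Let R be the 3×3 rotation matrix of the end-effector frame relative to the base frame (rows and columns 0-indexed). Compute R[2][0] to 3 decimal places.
End-effector x-axis (col 0 of R) = (0.5000,-0.0000,0.8660)
R[2][0] = 0.8660

0.866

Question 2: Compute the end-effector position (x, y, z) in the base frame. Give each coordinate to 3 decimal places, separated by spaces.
after link 1: o_1 = (-4.0000, 0.0000, 2.0000)
after link 2: o_2 = (-2.5000, -4.0000, 4.5981)

-2.500 -4.000 4.598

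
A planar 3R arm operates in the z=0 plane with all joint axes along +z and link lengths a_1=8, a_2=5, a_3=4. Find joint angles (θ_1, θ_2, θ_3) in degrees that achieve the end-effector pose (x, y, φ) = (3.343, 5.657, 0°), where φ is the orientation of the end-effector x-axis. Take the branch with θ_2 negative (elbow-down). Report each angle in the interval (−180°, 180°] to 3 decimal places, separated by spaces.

135.001 -134.998 -0.003

wrist centre = target − a_3·(cos φ, sin φ) = (-0.6570, 5.6570)
cos θ_2 = (32.4333−8²−5²)/(2·8·5) = -0.7071; θ_2 = -134.9981° (elbow-down)
β = atan2(5.6570,-0.6570) = 96.6246°; ψ = atan2(-3.5356,4.4646) = -38.3769°
θ_1 = β − ψ = 135.0015°
θ_3 = φ − θ_1 − θ_2 = -0.0033° (wrapped to (-180°,180°])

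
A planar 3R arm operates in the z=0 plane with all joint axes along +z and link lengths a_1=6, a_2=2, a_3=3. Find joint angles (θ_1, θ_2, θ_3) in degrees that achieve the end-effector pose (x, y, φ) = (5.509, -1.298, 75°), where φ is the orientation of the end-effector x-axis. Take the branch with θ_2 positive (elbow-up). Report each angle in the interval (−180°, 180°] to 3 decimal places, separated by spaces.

wrist centre = target − a_3·(cos φ, sin φ) = (4.7325, -4.1958)
cos θ_2 = (40.0015−6²−2²)/(2·6·2) = 0.0001; θ_2 = 89.9964° (elbow-up)
β = atan2(-4.1958,4.7325) = -41.5596°; ψ = atan2(2.0000,6.0001) = 18.4346°
θ_1 = β − ψ = -59.9941°
θ_3 = φ − θ_1 − θ_2 = 44.9977° (wrapped to (-180°,180°])

-59.994 89.996 44.998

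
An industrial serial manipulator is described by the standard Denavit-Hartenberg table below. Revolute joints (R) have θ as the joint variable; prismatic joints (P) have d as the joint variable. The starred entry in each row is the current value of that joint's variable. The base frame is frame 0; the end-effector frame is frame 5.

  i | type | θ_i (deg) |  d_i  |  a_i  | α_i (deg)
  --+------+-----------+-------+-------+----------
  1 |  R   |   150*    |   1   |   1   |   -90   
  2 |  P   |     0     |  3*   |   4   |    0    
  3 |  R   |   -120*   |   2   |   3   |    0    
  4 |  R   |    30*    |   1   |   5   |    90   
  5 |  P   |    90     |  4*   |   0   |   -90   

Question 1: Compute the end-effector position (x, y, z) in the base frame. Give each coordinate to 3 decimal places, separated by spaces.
-2.567 -5.446 8.598

after link 1: o_1 = (-0.8660, 0.5000, 1.0000)
after link 2: o_2 = (-5.8301, -0.0981, 1.0000)
after link 3: o_3 = (-5.5311, -2.5801, 3.5981)
after link 4: o_4 = (-6.0311, -3.4462, 8.5981)
after link 5: o_5 = (-2.5670, -5.4462, 8.5981)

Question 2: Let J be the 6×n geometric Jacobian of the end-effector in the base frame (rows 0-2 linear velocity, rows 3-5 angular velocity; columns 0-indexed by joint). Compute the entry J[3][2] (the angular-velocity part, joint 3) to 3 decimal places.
axis z_2 = (-0.5000,-0.8660,0.0000); lever o_n−o_2 = (3.2631,-5.3481,7.5981)
cross product → J_v[:, 2] = (-6.5801,3.7990,5.5000)
J_ω[:, 2] = z_2
entry J[3][2] = -0.5000

-0.500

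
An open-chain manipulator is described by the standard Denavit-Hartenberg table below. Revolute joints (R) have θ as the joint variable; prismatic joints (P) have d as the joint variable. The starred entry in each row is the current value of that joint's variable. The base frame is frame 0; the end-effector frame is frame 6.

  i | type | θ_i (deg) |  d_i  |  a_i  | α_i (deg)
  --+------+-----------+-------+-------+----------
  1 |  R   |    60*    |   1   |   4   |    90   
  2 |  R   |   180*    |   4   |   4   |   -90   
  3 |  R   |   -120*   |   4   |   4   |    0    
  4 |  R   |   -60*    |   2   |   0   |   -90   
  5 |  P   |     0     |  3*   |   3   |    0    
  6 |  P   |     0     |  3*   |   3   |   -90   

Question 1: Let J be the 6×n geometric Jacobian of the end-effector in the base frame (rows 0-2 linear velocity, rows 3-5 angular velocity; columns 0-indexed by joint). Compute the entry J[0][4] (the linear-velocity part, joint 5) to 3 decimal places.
prismatic axis z_4 = (0.8660,-0.5000,0.0000)
J_v[:, 4] = z_4; J_ω[:, 4] = (0,0,0)
entry J[0][4] = 0.8660

0.866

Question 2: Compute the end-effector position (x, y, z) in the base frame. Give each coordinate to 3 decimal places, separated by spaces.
15.660 0.196 -5.000

after link 1: o_1 = (2.0000, 3.4641, 1.0000)
after link 2: o_2 = (3.4641, -2.0000, 1.0000)
after link 3: o_3 = (7.4641, -2.0000, -3.0000)
after link 4: o_4 = (7.4641, -2.0000, -5.0000)
after link 5: o_5 = (11.5622, -0.9019, -5.0000)
after link 6: o_6 = (15.6603, 0.1962, -5.0000)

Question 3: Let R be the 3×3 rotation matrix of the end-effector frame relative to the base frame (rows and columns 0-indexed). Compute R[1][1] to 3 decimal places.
End-effector y-axis (col 1 of R) = (-0.8660,0.5000,-0.0000)
R[1][1] = 0.5000

0.500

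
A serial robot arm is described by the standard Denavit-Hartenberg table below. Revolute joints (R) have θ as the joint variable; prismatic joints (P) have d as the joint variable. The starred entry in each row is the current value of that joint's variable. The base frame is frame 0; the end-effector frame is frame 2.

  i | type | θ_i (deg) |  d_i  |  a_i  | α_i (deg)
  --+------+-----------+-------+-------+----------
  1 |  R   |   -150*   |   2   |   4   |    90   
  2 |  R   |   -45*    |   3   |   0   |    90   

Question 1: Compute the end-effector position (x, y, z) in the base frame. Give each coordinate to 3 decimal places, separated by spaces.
-4.964 0.598 2.000

after link 1: o_1 = (-3.4641, -2.0000, 2.0000)
after link 2: o_2 = (-4.9641, 0.5981, 2.0000)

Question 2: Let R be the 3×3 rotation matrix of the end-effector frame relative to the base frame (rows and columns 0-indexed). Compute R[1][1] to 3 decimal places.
0.866

End-effector y-axis (col 1 of R) = (-0.5000,0.8660,0.0000)
R[1][1] = 0.8660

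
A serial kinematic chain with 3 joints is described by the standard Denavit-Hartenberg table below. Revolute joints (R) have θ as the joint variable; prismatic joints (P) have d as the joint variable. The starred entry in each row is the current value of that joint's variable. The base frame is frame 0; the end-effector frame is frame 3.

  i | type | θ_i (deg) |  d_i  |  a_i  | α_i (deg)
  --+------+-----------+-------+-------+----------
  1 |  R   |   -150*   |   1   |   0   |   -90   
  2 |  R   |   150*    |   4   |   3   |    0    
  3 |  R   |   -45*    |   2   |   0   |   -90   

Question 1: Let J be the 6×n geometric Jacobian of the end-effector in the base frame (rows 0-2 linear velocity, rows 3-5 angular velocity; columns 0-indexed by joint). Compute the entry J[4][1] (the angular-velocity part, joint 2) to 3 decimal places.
axis z_1 = (0.5000,-0.8660,0.0000); lever o_n−o_1 = (5.2500,-3.8971,-1.5000)
cross product → J_v[:, 1] = (1.2990,0.7500,2.5981)
J_ω[:, 1] = z_1
entry J[4][1] = -0.8660

-0.866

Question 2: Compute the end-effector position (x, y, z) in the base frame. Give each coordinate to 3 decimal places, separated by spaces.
after link 1: o_1 = (0.0000, 0.0000, 1.0000)
after link 2: o_2 = (4.2500, -2.1651, -0.5000)
after link 3: o_3 = (5.2500, -3.8971, -0.5000)

5.250 -3.897 -0.500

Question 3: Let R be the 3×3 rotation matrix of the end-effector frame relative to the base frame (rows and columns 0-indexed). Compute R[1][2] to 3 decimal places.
End-effector z-axis (col 2 of R) = (0.8365,0.4830,0.2588)
R[1][2] = 0.4830

0.483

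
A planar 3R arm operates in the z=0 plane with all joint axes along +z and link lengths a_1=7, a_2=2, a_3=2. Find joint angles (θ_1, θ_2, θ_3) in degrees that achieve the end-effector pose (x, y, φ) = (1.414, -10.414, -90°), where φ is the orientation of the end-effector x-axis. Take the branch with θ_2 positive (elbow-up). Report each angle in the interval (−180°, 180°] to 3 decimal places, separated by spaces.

-90.003 45.012 -45.009

wrist centre = target − a_3·(cos φ, sin φ) = (1.4140, -8.4140)
cos θ_2 = (72.7948−7²−2²)/(2·7·2) = 0.7070; θ_2 = 45.0121° (elbow-up)
β = atan2(-8.4140,1.4140) = -80.4604°; ψ = atan2(1.4145,8.4139) = 9.5431°
θ_1 = β − ψ = -90.0035°
θ_3 = φ − θ_1 − θ_2 = -45.0087° (wrapped to (-180°,180°])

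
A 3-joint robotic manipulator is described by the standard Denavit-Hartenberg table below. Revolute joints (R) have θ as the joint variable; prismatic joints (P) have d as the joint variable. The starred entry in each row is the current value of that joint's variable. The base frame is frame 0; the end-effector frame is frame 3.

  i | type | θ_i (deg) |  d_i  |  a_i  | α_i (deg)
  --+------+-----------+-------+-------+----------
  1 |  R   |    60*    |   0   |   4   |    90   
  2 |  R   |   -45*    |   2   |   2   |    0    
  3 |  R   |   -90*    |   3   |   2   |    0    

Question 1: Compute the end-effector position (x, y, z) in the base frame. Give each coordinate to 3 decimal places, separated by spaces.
6.330 0.964 -2.828

after link 1: o_1 = (2.0000, 3.4641, 0.0000)
after link 2: o_2 = (4.4392, 3.6888, -1.4142)
after link 3: o_3 = (6.3301, 0.9641, -2.8284)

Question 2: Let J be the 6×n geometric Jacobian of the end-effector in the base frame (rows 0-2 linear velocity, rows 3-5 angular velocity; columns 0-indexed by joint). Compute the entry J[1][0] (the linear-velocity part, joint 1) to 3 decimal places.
axis z_0 = ẑ; lever o_n−o_0 = (6.3301,0.9641,-2.8284)
cross product → J_v[:, 0] = (-0.9641,6.3301,0.0000)
J_ω[:, 0] = z_0
entry J[1][0] = 6.3301

6.330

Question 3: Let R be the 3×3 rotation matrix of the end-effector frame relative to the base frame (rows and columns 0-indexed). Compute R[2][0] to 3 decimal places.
-0.707

End-effector x-axis (col 0 of R) = (-0.3536,-0.6124,-0.7071)
R[2][0] = -0.7071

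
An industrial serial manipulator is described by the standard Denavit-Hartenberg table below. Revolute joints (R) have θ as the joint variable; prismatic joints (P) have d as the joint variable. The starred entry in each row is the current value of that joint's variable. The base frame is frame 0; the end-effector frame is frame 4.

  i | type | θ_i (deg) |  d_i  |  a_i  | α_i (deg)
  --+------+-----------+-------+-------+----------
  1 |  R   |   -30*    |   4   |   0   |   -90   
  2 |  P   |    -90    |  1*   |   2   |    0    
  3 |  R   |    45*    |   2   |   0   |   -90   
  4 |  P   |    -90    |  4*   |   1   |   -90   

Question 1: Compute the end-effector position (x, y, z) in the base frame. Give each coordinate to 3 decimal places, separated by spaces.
after link 1: o_1 = (0.0000, 0.0000, 4.0000)
after link 2: o_2 = (0.5000, 0.8660, 6.0000)
after link 3: o_3 = (1.5000, 2.5981, 6.0000)
after link 4: o_4 = (4.4495, 2.0499, 3.1716)

4.449 2.050 3.172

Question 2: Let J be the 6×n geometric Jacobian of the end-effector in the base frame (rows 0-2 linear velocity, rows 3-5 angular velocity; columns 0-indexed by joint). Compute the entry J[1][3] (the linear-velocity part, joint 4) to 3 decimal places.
-0.354

prismatic axis z_3 = (0.6124,-0.3536,-0.7071)
J_v[:, 3] = z_3; J_ω[:, 3] = (0,0,0)
entry J[1][3] = -0.3536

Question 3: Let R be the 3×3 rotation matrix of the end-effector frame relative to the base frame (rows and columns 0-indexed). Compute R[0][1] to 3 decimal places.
End-effector y-axis (col 1 of R) = (-0.6124,0.3536,0.7071)
R[0][1] = -0.6124

-0.612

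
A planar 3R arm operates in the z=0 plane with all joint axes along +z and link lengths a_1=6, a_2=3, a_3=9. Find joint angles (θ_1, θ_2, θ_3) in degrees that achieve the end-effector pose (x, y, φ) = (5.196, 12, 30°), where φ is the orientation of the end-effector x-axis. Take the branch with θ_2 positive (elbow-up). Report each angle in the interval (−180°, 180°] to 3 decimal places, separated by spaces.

90.001 59.999 -120.000

wrist centre = target − a_3·(cos φ, sin φ) = (-2.5982, 7.5000)
cos θ_2 = (63.0008−6²−3²)/(2·6·3) = 0.5000; θ_2 = 59.9985° (elbow-up)
β = atan2(7.5000,-2.5982) = 109.1076°; ψ = atan2(2.5980,7.5001) = 19.1062°
θ_1 = β − ψ = 90.0015°
θ_3 = φ − θ_1 − θ_2 = -120.0000° (wrapped to (-180°,180°])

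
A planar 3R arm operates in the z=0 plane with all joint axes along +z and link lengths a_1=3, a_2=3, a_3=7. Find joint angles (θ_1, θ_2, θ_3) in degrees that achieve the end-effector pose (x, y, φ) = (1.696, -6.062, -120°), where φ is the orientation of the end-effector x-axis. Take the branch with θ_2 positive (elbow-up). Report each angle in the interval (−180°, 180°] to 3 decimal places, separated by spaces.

wrist centre = target − a_3·(cos φ, sin φ) = (5.1960, 0.0002)
cos θ_2 = (26.9984−3²−3²)/(2·3·3) = 0.4999; θ_2 = 60.0058° (elbow-up)
β = atan2(0.0002,5.1960) = 0.0020°; ψ = atan2(2.5982,4.4997) = 30.0029°
θ_1 = β − ψ = -30.0009°
θ_3 = φ − θ_1 − θ_2 = -150.0049° (wrapped to (-180°,180°])

-30.001 60.006 -150.005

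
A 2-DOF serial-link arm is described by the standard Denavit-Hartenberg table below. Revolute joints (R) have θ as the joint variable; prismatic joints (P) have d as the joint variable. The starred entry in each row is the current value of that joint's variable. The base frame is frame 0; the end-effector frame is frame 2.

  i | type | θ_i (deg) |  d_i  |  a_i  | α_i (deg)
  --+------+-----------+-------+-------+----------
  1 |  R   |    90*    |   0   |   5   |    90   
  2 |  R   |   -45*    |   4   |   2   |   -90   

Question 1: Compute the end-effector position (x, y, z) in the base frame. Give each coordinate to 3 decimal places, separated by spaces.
4.000 6.414 -1.414

after link 1: o_1 = (0.0000, 5.0000, 0.0000)
after link 2: o_2 = (4.0000, 6.4142, -1.4142)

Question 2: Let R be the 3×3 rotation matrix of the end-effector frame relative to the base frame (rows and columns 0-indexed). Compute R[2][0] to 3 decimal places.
End-effector x-axis (col 0 of R) = (0.0000,0.7071,-0.7071)
R[2][0] = -0.7071

-0.707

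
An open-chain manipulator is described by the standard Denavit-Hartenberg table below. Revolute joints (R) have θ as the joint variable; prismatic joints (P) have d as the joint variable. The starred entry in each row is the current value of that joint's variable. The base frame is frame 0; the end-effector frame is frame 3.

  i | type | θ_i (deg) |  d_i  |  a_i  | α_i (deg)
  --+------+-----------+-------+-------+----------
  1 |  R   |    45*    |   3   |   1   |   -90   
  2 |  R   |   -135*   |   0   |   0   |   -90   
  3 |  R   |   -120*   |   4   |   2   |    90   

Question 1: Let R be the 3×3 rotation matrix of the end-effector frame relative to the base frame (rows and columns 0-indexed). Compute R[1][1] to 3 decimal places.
End-effector y-axis (col 1 of R) = (0.5000,0.5000,0.7071)
R[1][1] = 0.5000

0.500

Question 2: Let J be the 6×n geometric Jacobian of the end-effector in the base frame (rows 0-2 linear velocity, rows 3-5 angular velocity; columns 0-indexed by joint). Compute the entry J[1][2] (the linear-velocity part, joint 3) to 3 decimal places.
-0.159

axis z_2 = (0.5000,0.5000,0.7071); lever o_n−o_2 = (1.2753,3.7247,2.1213)
cross product → J_v[:, 2] = (-1.5731,-0.1589,1.2247)
J_ω[:, 2] = z_2
entry J[1][2] = -0.1589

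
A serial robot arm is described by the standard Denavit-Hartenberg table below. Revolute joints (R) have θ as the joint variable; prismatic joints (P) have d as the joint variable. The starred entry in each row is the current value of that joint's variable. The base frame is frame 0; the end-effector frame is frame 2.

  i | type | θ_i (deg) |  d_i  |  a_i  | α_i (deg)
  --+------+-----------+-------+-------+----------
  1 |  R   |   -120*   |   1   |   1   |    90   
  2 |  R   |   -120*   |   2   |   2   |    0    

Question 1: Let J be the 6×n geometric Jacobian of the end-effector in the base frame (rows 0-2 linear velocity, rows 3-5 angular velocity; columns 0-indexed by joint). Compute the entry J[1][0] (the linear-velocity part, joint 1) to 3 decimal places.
-1.732

axis z_0 = ẑ; lever o_n−o_0 = (-1.7321,1.0000,-0.7321)
cross product → J_v[:, 0] = (-1.0000,-1.7321,0.0000)
J_ω[:, 0] = z_0
entry J[1][0] = -1.7321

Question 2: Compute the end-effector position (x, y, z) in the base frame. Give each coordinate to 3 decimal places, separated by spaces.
-1.732 1.000 -0.732

after link 1: o_1 = (-0.5000, -0.8660, 1.0000)
after link 2: o_2 = (-1.7321, 1.0000, -0.7321)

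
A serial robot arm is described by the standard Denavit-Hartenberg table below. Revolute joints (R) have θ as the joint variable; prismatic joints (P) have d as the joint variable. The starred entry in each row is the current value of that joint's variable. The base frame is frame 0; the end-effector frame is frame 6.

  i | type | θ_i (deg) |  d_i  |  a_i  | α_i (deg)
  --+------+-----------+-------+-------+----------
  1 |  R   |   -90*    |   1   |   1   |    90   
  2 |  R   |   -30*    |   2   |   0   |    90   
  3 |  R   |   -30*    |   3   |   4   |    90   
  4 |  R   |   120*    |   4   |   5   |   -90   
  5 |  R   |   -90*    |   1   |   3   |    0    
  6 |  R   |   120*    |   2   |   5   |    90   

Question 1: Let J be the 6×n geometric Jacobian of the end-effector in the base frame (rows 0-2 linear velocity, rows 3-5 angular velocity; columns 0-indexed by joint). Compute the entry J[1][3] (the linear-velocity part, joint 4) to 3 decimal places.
axis z_3 = (0.8660,0.4330,0.2500); lever o_n−o_3 = (0.2655,10.6860,-1.4285)
cross product → J_v[:, 3] = (-3.2901,1.3035,9.1393)
J_ω[:, 3] = z_3
entry J[1][3] = 1.3035

1.304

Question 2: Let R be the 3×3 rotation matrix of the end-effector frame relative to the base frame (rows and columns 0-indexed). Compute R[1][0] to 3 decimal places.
End-effector x-axis (col 0 of R) = (-0.6495,0.4833,-0.5870)
R[1][0] = 0.4833

0.483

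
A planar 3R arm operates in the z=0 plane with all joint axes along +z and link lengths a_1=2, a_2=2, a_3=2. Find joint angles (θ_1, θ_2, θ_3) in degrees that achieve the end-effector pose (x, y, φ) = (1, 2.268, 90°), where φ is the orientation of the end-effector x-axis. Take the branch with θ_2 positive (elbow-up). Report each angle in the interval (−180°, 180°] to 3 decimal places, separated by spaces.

-59.997 150.000 -0.003

wrist centre = target − a_3·(cos φ, sin φ) = (1.0000, 0.2680)
cos θ_2 = (1.0718−2²−2²)/(2·2·2) = -0.8660; θ_2 = 149.9996° (elbow-up)
β = atan2(0.2680,1.0000) = 15.0027°; ψ = atan2(1.0000,0.2680) = 74.9998°
θ_1 = β − ψ = -59.9971°
θ_3 = φ − θ_1 − θ_2 = -0.0025° (wrapped to (-180°,180°])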